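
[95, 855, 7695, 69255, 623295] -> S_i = 95*9^i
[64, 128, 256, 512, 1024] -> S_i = 64*2^i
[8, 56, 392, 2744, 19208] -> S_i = 8*7^i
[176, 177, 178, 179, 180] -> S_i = 176 + 1*i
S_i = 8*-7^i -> [8, -56, 392, -2744, 19208]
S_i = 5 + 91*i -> [5, 96, 187, 278, 369]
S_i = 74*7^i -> [74, 518, 3626, 25382, 177674]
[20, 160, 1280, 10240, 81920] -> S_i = 20*8^i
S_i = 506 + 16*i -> [506, 522, 538, 554, 570]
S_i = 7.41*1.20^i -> [7.41, 8.89, 10.67, 12.8, 15.37]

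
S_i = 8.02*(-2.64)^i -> [8.02, -21.17, 55.9, -147.57, 389.57]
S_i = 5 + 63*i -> [5, 68, 131, 194, 257]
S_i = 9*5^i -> [9, 45, 225, 1125, 5625]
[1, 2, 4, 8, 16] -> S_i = 1*2^i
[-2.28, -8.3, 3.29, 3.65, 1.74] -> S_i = Random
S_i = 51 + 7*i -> [51, 58, 65, 72, 79]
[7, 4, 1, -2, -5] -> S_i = 7 + -3*i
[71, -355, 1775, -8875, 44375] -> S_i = 71*-5^i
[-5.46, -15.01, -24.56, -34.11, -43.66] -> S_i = -5.46 + -9.55*i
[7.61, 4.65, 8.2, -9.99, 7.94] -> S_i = Random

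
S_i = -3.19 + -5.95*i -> [-3.19, -9.14, -15.09, -21.04, -26.99]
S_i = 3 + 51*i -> [3, 54, 105, 156, 207]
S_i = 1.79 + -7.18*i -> [1.79, -5.39, -12.57, -19.75, -26.93]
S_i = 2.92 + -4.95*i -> [2.92, -2.03, -6.98, -11.93, -16.88]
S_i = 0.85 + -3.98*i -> [0.85, -3.13, -7.11, -11.09, -15.07]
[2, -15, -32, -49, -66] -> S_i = 2 + -17*i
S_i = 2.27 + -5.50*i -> [2.27, -3.23, -8.73, -14.23, -19.73]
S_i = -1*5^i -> [-1, -5, -25, -125, -625]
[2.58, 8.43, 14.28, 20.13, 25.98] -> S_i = 2.58 + 5.85*i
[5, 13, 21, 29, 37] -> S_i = 5 + 8*i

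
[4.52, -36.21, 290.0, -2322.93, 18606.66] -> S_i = 4.52*(-8.01)^i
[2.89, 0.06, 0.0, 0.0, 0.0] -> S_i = 2.89*0.02^i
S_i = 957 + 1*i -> [957, 958, 959, 960, 961]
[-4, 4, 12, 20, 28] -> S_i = -4 + 8*i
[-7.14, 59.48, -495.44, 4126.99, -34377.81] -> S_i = -7.14*(-8.33)^i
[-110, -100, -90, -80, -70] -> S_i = -110 + 10*i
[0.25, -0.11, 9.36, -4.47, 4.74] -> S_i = Random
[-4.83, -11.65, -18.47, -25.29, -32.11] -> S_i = -4.83 + -6.82*i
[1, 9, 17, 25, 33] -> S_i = 1 + 8*i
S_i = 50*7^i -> [50, 350, 2450, 17150, 120050]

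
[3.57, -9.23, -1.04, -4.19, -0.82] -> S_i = Random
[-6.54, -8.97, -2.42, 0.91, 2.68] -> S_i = Random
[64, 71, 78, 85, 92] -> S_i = 64 + 7*i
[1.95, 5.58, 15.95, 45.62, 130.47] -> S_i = 1.95*2.86^i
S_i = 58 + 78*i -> [58, 136, 214, 292, 370]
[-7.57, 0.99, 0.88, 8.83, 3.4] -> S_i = Random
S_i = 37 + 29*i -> [37, 66, 95, 124, 153]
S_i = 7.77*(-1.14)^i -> [7.77, -8.86, 10.1, -11.51, 13.12]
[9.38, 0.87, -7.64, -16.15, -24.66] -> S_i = 9.38 + -8.51*i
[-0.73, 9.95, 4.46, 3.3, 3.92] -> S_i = Random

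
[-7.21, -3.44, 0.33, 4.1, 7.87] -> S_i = -7.21 + 3.77*i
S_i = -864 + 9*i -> [-864, -855, -846, -837, -828]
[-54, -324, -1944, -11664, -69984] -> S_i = -54*6^i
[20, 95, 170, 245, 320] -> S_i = 20 + 75*i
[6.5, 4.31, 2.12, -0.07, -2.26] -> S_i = 6.50 + -2.19*i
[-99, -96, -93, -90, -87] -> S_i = -99 + 3*i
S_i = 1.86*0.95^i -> [1.86, 1.77, 1.68, 1.59, 1.51]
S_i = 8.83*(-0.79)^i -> [8.83, -6.98, 5.51, -4.35, 3.44]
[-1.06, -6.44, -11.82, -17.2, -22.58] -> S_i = -1.06 + -5.38*i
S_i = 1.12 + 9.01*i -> [1.12, 10.13, 19.14, 28.15, 37.16]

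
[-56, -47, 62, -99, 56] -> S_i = Random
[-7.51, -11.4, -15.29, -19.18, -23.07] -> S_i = -7.51 + -3.89*i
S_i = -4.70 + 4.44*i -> [-4.7, -0.26, 4.18, 8.62, 13.06]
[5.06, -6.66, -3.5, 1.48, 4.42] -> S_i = Random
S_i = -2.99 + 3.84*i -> [-2.99, 0.85, 4.69, 8.53, 12.37]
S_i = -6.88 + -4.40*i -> [-6.88, -11.28, -15.68, -20.08, -24.48]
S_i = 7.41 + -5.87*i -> [7.41, 1.54, -4.33, -10.2, -16.07]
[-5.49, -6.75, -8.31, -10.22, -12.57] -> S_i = -5.49*1.23^i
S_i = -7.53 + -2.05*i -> [-7.53, -9.58, -11.63, -13.68, -15.73]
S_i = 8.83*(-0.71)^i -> [8.83, -6.27, 4.45, -3.16, 2.24]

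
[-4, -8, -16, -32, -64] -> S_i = -4*2^i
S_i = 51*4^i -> [51, 204, 816, 3264, 13056]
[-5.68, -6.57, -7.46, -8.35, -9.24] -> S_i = -5.68 + -0.89*i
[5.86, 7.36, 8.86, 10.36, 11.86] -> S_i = 5.86 + 1.50*i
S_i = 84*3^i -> [84, 252, 756, 2268, 6804]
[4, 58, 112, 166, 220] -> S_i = 4 + 54*i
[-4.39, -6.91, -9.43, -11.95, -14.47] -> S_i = -4.39 + -2.52*i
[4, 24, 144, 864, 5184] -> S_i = 4*6^i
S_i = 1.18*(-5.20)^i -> [1.18, -6.14, 31.91, -165.92, 862.77]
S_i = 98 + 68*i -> [98, 166, 234, 302, 370]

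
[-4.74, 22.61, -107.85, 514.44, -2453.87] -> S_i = -4.74*(-4.77)^i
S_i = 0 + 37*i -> [0, 37, 74, 111, 148]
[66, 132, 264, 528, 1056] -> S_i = 66*2^i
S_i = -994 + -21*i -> [-994, -1015, -1036, -1057, -1078]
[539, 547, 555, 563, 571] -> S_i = 539 + 8*i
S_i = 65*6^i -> [65, 390, 2340, 14040, 84240]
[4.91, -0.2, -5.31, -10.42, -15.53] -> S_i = 4.91 + -5.11*i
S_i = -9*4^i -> [-9, -36, -144, -576, -2304]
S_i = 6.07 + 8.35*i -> [6.07, 14.42, 22.77, 31.12, 39.47]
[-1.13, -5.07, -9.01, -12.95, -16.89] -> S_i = -1.13 + -3.94*i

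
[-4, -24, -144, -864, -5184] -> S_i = -4*6^i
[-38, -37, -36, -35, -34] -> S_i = -38 + 1*i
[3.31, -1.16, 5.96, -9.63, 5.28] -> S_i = Random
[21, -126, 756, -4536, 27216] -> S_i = 21*-6^i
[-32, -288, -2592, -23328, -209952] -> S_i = -32*9^i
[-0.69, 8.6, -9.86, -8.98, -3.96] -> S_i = Random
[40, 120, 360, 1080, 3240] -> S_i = 40*3^i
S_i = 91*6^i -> [91, 546, 3276, 19656, 117936]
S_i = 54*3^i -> [54, 162, 486, 1458, 4374]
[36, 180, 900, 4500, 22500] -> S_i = 36*5^i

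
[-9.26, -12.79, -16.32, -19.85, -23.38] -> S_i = -9.26 + -3.53*i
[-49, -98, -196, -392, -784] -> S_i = -49*2^i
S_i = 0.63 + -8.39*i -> [0.63, -7.76, -16.15, -24.54, -32.93]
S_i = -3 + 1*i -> [-3, -2, -1, 0, 1]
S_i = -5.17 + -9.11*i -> [-5.17, -14.28, -23.39, -32.5, -41.61]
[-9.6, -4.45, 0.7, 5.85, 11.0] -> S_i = -9.60 + 5.15*i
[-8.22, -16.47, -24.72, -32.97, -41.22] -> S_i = -8.22 + -8.25*i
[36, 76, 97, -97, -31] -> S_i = Random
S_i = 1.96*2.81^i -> [1.96, 5.51, 15.48, 43.49, 122.2]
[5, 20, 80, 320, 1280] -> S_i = 5*4^i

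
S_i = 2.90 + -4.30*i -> [2.9, -1.4, -5.7, -10.0, -14.3]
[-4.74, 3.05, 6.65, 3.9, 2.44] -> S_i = Random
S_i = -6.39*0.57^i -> [-6.39, -3.64, -2.08, -1.18, -0.67]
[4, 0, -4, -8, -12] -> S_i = 4 + -4*i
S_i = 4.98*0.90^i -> [4.98, 4.48, 4.03, 3.63, 3.27]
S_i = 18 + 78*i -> [18, 96, 174, 252, 330]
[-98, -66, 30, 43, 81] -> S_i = Random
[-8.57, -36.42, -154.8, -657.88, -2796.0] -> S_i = -8.57*4.25^i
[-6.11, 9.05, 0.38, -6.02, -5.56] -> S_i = Random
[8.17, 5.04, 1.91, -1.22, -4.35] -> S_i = 8.17 + -3.13*i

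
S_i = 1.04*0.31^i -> [1.04, 0.32, 0.1, 0.03, 0.01]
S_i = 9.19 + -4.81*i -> [9.19, 4.38, -0.43, -5.24, -10.05]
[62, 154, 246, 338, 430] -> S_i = 62 + 92*i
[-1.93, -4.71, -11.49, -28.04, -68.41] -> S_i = -1.93*2.44^i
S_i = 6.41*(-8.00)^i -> [6.41, -51.28, 410.24, -3281.92, 26255.36]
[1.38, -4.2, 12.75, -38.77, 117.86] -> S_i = 1.38*(-3.04)^i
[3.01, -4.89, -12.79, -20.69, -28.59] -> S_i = 3.01 + -7.90*i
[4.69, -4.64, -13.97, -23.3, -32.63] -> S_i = 4.69 + -9.33*i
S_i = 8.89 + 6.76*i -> [8.89, 15.65, 22.41, 29.17, 35.93]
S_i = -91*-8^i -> [-91, 728, -5824, 46592, -372736]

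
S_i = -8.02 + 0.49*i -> [-8.02, -7.53, -7.04, -6.55, -6.06]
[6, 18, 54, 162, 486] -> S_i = 6*3^i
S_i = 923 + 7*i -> [923, 930, 937, 944, 951]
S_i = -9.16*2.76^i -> [-9.16, -25.28, -69.78, -192.59, -531.53]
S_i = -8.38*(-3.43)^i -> [-8.38, 28.74, -98.59, 338.16, -1159.9]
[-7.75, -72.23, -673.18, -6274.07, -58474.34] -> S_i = -7.75*9.32^i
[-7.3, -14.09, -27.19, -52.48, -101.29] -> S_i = -7.30*1.93^i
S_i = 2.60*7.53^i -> [2.6, 19.58, 147.42, 1110.09, 8358.98]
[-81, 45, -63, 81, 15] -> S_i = Random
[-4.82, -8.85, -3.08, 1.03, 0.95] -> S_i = Random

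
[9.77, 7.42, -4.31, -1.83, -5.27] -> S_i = Random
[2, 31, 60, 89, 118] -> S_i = 2 + 29*i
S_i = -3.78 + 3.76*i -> [-3.78, -0.02, 3.74, 7.5, 11.26]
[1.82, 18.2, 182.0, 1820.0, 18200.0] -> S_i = 1.82*10.00^i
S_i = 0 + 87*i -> [0, 87, 174, 261, 348]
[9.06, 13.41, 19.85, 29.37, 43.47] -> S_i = 9.06*1.48^i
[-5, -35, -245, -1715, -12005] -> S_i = -5*7^i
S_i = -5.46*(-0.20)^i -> [-5.46, 1.09, -0.22, 0.04, -0.01]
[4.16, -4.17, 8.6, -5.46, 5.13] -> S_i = Random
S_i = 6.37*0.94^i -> [6.37, 5.99, 5.63, 5.29, 4.97]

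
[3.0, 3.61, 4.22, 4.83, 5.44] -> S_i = 3.00 + 0.61*i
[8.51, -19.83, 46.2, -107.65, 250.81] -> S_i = 8.51*(-2.33)^i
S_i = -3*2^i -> [-3, -6, -12, -24, -48]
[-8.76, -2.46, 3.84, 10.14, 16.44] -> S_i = -8.76 + 6.30*i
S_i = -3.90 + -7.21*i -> [-3.9, -11.11, -18.32, -25.53, -32.74]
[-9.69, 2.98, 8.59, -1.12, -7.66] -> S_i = Random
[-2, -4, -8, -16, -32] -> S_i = -2*2^i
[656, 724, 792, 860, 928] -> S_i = 656 + 68*i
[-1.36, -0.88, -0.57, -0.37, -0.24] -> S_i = -1.36*0.65^i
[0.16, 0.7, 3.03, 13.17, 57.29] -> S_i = 0.16*4.35^i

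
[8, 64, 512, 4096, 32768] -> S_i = 8*8^i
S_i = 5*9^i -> [5, 45, 405, 3645, 32805]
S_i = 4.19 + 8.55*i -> [4.19, 12.74, 21.29, 29.84, 38.39]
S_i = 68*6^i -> [68, 408, 2448, 14688, 88128]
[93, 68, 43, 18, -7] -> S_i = 93 + -25*i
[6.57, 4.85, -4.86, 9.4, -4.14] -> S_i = Random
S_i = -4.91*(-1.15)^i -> [-4.91, 5.65, -6.49, 7.47, -8.59]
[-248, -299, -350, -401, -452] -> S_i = -248 + -51*i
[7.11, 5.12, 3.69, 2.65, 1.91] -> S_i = 7.11*0.72^i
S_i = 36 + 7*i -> [36, 43, 50, 57, 64]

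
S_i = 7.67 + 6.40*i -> [7.67, 14.07, 20.47, 26.87, 33.27]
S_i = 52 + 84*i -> [52, 136, 220, 304, 388]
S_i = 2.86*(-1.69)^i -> [2.86, -4.83, 8.17, -13.8, 23.33]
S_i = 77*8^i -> [77, 616, 4928, 39424, 315392]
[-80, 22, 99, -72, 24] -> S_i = Random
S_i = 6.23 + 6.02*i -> [6.23, 12.25, 18.27, 24.29, 30.31]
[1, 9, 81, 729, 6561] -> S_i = 1*9^i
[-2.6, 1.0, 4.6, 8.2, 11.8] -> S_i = -2.60 + 3.60*i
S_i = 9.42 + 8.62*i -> [9.42, 18.04, 26.66, 35.28, 43.9]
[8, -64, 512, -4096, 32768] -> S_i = 8*-8^i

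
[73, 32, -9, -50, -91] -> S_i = 73 + -41*i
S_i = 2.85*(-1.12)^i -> [2.85, -3.19, 3.58, -4.0, 4.48]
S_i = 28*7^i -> [28, 196, 1372, 9604, 67228]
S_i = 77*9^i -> [77, 693, 6237, 56133, 505197]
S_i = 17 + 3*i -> [17, 20, 23, 26, 29]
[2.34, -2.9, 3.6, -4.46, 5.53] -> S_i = 2.34*(-1.24)^i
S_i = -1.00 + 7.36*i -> [-1.0, 6.36, 13.72, 21.08, 28.44]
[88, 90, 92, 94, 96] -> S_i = 88 + 2*i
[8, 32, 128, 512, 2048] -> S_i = 8*4^i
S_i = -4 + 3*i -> [-4, -1, 2, 5, 8]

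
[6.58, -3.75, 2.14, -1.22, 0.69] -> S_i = 6.58*(-0.57)^i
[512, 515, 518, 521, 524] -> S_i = 512 + 3*i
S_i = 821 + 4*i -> [821, 825, 829, 833, 837]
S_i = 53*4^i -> [53, 212, 848, 3392, 13568]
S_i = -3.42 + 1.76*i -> [-3.42, -1.66, 0.1, 1.86, 3.62]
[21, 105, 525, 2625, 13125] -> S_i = 21*5^i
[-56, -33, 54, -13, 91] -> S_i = Random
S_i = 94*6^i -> [94, 564, 3384, 20304, 121824]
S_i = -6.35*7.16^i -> [-6.35, -45.47, -325.54, -2330.84, -16688.83]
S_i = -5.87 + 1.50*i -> [-5.87, -4.37, -2.87, -1.37, 0.13]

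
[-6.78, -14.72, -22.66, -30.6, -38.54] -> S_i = -6.78 + -7.94*i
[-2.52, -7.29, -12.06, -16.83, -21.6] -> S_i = -2.52 + -4.77*i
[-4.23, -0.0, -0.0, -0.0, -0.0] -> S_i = -4.23*0.00^i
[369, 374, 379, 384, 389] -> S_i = 369 + 5*i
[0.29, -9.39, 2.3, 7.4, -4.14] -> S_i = Random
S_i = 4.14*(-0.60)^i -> [4.14, -2.48, 1.49, -0.89, 0.54]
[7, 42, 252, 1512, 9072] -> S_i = 7*6^i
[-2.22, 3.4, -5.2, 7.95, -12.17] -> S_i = -2.22*(-1.53)^i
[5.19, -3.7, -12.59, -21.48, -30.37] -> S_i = 5.19 + -8.89*i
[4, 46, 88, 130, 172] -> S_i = 4 + 42*i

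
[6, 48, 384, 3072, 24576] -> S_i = 6*8^i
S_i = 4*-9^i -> [4, -36, 324, -2916, 26244]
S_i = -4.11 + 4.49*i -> [-4.11, 0.38, 4.87, 9.36, 13.85]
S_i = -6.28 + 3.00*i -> [-6.28, -3.28, -0.28, 2.72, 5.72]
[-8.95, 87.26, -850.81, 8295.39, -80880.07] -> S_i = -8.95*(-9.75)^i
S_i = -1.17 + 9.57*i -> [-1.17, 8.4, 17.97, 27.54, 37.11]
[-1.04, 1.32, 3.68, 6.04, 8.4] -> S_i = -1.04 + 2.36*i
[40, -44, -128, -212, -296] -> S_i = 40 + -84*i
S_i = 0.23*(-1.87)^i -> [0.23, -0.43, 0.8, -1.5, 2.81]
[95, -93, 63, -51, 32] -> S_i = Random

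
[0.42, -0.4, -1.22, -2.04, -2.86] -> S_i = 0.42 + -0.82*i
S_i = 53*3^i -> [53, 159, 477, 1431, 4293]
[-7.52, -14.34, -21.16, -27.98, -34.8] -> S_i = -7.52 + -6.82*i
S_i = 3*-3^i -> [3, -9, 27, -81, 243]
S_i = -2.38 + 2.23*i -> [-2.38, -0.15, 2.08, 4.31, 6.54]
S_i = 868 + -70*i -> [868, 798, 728, 658, 588]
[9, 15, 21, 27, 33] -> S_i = 9 + 6*i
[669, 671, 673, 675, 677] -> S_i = 669 + 2*i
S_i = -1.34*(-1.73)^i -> [-1.34, 2.32, -4.01, 6.94, -12.0]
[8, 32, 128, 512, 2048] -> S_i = 8*4^i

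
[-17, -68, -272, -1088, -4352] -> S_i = -17*4^i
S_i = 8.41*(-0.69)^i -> [8.41, -5.8, 4.0, -2.76, 1.91]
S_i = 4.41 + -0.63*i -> [4.41, 3.78, 3.15, 2.52, 1.89]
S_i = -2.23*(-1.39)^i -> [-2.23, 3.1, -4.31, 5.99, -8.32]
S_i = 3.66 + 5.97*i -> [3.66, 9.63, 15.6, 21.57, 27.54]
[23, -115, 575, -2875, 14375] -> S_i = 23*-5^i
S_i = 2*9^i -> [2, 18, 162, 1458, 13122]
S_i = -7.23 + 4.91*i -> [-7.23, -2.32, 2.59, 7.5, 12.41]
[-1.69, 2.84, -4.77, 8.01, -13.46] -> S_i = -1.69*(-1.68)^i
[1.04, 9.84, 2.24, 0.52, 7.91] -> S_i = Random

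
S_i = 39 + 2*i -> [39, 41, 43, 45, 47]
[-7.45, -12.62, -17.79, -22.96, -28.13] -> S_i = -7.45 + -5.17*i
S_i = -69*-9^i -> [-69, 621, -5589, 50301, -452709]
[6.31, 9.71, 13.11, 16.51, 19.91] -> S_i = 6.31 + 3.40*i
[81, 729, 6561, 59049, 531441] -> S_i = 81*9^i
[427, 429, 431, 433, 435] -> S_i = 427 + 2*i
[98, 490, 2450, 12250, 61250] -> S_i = 98*5^i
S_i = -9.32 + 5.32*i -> [-9.32, -4.0, 1.32, 6.64, 11.96]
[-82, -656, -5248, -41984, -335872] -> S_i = -82*8^i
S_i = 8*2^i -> [8, 16, 32, 64, 128]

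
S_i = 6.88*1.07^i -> [6.88, 7.36, 7.88, 8.43, 9.02]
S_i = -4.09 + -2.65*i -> [-4.09, -6.74, -9.39, -12.04, -14.69]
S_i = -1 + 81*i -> [-1, 80, 161, 242, 323]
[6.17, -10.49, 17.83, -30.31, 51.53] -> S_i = 6.17*(-1.70)^i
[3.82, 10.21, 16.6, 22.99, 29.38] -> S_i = 3.82 + 6.39*i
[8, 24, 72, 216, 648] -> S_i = 8*3^i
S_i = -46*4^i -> [-46, -184, -736, -2944, -11776]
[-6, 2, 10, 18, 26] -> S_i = -6 + 8*i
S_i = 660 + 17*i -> [660, 677, 694, 711, 728]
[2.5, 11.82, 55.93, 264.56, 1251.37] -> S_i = 2.50*4.73^i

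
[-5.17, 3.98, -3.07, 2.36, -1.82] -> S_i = -5.17*(-0.77)^i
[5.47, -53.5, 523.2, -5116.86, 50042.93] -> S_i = 5.47*(-9.78)^i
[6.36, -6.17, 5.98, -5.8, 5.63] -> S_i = 6.36*(-0.97)^i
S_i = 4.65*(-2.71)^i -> [4.65, -12.6, 34.15, -92.55, 250.8]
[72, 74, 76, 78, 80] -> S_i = 72 + 2*i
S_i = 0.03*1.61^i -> [0.03, 0.05, 0.08, 0.13, 0.2]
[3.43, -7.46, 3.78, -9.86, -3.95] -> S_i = Random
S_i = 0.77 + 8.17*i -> [0.77, 8.94, 17.11, 25.28, 33.45]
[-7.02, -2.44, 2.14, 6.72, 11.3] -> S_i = -7.02 + 4.58*i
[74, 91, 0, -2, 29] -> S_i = Random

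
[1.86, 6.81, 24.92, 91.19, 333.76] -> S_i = 1.86*3.66^i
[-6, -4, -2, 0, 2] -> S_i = -6 + 2*i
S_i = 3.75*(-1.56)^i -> [3.75, -5.85, 9.13, -14.24, 22.21]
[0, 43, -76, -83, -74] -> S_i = Random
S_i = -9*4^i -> [-9, -36, -144, -576, -2304]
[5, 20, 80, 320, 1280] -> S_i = 5*4^i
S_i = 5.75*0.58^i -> [5.75, 3.34, 1.93, 1.12, 0.65]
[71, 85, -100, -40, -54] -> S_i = Random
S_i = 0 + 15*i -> [0, 15, 30, 45, 60]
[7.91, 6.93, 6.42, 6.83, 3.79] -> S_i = Random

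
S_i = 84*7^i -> [84, 588, 4116, 28812, 201684]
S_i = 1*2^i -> [1, 2, 4, 8, 16]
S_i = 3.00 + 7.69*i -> [3.0, 10.69, 18.38, 26.07, 33.76]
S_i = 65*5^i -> [65, 325, 1625, 8125, 40625]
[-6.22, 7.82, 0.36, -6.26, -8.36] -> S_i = Random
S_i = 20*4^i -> [20, 80, 320, 1280, 5120]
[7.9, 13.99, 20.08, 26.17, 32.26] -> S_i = 7.90 + 6.09*i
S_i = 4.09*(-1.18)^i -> [4.09, -4.83, 5.69, -6.72, 7.93]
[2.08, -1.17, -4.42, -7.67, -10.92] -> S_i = 2.08 + -3.25*i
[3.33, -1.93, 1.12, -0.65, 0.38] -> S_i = 3.33*(-0.58)^i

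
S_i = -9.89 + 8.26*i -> [-9.89, -1.63, 6.63, 14.89, 23.15]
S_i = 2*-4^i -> [2, -8, 32, -128, 512]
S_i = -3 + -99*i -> [-3, -102, -201, -300, -399]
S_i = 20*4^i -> [20, 80, 320, 1280, 5120]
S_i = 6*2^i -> [6, 12, 24, 48, 96]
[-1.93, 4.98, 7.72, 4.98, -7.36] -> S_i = Random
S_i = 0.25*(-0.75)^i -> [0.25, -0.19, 0.14, -0.11, 0.08]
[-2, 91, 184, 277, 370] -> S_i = -2 + 93*i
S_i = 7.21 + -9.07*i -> [7.21, -1.86, -10.93, -20.0, -29.07]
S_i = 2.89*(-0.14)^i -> [2.89, -0.4, 0.06, -0.01, 0.0]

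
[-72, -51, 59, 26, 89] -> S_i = Random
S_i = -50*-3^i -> [-50, 150, -450, 1350, -4050]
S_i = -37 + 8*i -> [-37, -29, -21, -13, -5]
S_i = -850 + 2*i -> [-850, -848, -846, -844, -842]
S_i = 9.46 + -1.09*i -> [9.46, 8.37, 7.28, 6.19, 5.1]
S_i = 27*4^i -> [27, 108, 432, 1728, 6912]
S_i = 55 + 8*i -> [55, 63, 71, 79, 87]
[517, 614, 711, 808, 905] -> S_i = 517 + 97*i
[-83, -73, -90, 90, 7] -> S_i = Random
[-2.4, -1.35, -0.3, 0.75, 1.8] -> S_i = -2.40 + 1.05*i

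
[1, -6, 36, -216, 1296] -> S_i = 1*-6^i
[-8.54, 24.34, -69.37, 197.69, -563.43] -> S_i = -8.54*(-2.85)^i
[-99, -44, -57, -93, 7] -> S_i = Random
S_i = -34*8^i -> [-34, -272, -2176, -17408, -139264]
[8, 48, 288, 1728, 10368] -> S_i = 8*6^i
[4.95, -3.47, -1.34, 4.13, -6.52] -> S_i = Random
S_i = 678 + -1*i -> [678, 677, 676, 675, 674]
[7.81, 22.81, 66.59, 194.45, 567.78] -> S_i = 7.81*2.92^i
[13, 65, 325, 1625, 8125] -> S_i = 13*5^i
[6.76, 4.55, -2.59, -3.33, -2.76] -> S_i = Random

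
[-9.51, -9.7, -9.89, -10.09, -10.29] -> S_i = -9.51*1.02^i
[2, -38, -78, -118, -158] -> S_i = 2 + -40*i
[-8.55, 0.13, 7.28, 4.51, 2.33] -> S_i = Random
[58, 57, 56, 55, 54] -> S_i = 58 + -1*i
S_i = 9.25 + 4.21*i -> [9.25, 13.46, 17.67, 21.88, 26.09]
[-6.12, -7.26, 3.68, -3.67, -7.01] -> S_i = Random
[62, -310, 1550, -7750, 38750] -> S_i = 62*-5^i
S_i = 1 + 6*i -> [1, 7, 13, 19, 25]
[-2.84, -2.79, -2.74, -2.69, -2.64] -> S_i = -2.84 + 0.05*i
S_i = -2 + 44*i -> [-2, 42, 86, 130, 174]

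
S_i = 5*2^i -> [5, 10, 20, 40, 80]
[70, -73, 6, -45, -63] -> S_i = Random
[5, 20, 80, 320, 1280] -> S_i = 5*4^i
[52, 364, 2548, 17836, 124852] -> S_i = 52*7^i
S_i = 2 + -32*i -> [2, -30, -62, -94, -126]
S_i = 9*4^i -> [9, 36, 144, 576, 2304]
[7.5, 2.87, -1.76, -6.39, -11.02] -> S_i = 7.50 + -4.63*i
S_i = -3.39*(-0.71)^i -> [-3.39, 2.41, -1.71, 1.21, -0.86]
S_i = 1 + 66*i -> [1, 67, 133, 199, 265]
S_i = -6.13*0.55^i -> [-6.13, -3.37, -1.85, -1.02, -0.56]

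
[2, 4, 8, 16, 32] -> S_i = 2*2^i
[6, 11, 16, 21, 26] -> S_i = 6 + 5*i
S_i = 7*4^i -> [7, 28, 112, 448, 1792]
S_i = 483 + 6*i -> [483, 489, 495, 501, 507]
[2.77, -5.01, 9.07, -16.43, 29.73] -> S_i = 2.77*(-1.81)^i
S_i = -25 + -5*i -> [-25, -30, -35, -40, -45]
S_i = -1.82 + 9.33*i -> [-1.82, 7.51, 16.84, 26.17, 35.5]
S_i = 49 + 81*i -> [49, 130, 211, 292, 373]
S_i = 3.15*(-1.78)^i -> [3.15, -5.61, 9.98, -17.77, 31.62]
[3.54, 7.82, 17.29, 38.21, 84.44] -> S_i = 3.54*2.21^i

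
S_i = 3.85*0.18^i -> [3.85, 0.69, 0.12, 0.02, 0.0]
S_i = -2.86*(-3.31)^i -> [-2.86, 9.47, -31.33, 103.72, -343.3]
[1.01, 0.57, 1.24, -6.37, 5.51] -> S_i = Random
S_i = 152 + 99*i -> [152, 251, 350, 449, 548]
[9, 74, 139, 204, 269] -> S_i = 9 + 65*i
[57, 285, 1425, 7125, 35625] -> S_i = 57*5^i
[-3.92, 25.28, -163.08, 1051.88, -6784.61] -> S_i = -3.92*(-6.45)^i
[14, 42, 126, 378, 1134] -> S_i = 14*3^i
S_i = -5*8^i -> [-5, -40, -320, -2560, -20480]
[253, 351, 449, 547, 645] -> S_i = 253 + 98*i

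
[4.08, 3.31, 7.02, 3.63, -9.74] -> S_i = Random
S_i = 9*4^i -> [9, 36, 144, 576, 2304]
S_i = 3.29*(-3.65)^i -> [3.29, -12.01, 43.83, -159.98, 583.94]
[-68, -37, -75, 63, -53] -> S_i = Random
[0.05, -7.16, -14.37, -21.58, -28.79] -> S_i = 0.05 + -7.21*i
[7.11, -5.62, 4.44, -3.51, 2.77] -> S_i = 7.11*(-0.79)^i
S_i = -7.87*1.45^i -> [-7.87, -11.41, -16.55, -23.99, -34.79]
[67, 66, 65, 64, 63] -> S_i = 67 + -1*i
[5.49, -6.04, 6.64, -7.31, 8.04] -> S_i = 5.49*(-1.10)^i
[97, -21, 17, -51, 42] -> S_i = Random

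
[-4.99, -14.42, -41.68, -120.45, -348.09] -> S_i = -4.99*2.89^i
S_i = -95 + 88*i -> [-95, -7, 81, 169, 257]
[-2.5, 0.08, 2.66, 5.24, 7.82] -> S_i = -2.50 + 2.58*i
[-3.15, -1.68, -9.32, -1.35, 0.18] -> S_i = Random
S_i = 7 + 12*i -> [7, 19, 31, 43, 55]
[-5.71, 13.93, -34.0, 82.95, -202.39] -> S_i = -5.71*(-2.44)^i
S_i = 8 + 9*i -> [8, 17, 26, 35, 44]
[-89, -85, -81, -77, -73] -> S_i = -89 + 4*i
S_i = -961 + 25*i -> [-961, -936, -911, -886, -861]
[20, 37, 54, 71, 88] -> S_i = 20 + 17*i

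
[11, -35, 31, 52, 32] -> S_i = Random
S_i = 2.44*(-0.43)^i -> [2.44, -1.05, 0.45, -0.19, 0.08]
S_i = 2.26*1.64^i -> [2.26, 3.71, 6.08, 9.97, 16.35]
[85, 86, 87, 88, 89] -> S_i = 85 + 1*i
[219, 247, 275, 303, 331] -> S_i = 219 + 28*i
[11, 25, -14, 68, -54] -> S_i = Random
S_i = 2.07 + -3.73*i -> [2.07, -1.66, -5.39, -9.12, -12.85]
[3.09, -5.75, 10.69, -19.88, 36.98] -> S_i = 3.09*(-1.86)^i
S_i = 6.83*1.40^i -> [6.83, 9.56, 13.39, 18.74, 26.24]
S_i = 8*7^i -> [8, 56, 392, 2744, 19208]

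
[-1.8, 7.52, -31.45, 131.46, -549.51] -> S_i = -1.80*(-4.18)^i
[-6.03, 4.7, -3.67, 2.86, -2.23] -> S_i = -6.03*(-0.78)^i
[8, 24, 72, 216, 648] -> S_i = 8*3^i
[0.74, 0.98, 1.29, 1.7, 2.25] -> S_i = 0.74*1.32^i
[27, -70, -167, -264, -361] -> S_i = 27 + -97*i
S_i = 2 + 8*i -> [2, 10, 18, 26, 34]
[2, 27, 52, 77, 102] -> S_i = 2 + 25*i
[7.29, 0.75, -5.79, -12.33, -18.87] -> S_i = 7.29 + -6.54*i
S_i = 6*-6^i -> [6, -36, 216, -1296, 7776]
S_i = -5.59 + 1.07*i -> [-5.59, -4.52, -3.45, -2.38, -1.31]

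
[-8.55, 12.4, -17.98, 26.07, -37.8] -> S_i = -8.55*(-1.45)^i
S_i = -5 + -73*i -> [-5, -78, -151, -224, -297]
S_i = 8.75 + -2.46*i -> [8.75, 6.29, 3.83, 1.37, -1.09]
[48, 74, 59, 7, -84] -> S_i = Random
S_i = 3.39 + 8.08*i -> [3.39, 11.47, 19.55, 27.63, 35.71]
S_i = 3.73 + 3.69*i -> [3.73, 7.42, 11.11, 14.8, 18.49]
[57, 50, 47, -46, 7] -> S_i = Random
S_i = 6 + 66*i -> [6, 72, 138, 204, 270]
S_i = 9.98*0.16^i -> [9.98, 1.6, 0.26, 0.04, 0.01]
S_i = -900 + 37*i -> [-900, -863, -826, -789, -752]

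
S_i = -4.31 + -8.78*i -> [-4.31, -13.09, -21.87, -30.65, -39.43]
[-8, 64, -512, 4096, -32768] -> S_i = -8*-8^i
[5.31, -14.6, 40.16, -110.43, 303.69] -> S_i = 5.31*(-2.75)^i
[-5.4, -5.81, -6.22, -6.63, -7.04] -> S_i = -5.40 + -0.41*i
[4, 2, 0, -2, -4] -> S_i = 4 + -2*i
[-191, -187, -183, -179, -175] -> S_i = -191 + 4*i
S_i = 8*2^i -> [8, 16, 32, 64, 128]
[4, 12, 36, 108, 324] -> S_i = 4*3^i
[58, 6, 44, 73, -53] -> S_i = Random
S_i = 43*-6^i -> [43, -258, 1548, -9288, 55728]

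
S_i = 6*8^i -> [6, 48, 384, 3072, 24576]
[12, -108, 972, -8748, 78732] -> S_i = 12*-9^i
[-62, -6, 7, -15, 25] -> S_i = Random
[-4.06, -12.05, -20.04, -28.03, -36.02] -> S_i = -4.06 + -7.99*i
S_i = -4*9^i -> [-4, -36, -324, -2916, -26244]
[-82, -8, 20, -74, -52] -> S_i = Random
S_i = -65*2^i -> [-65, -130, -260, -520, -1040]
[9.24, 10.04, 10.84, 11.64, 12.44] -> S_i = 9.24 + 0.80*i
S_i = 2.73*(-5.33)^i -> [2.73, -14.55, 77.56, -413.38, 2203.29]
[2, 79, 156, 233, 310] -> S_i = 2 + 77*i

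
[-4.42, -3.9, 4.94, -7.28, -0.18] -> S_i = Random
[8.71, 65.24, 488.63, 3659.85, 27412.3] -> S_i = 8.71*7.49^i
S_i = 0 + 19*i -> [0, 19, 38, 57, 76]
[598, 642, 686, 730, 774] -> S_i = 598 + 44*i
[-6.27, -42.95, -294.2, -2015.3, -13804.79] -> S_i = -6.27*6.85^i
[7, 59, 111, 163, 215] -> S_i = 7 + 52*i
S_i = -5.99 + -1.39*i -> [-5.99, -7.38, -8.77, -10.16, -11.55]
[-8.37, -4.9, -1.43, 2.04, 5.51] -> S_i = -8.37 + 3.47*i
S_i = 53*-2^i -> [53, -106, 212, -424, 848]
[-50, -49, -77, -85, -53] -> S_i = Random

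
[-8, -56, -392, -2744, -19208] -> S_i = -8*7^i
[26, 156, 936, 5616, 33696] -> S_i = 26*6^i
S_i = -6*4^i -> [-6, -24, -96, -384, -1536]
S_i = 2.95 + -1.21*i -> [2.95, 1.74, 0.53, -0.68, -1.89]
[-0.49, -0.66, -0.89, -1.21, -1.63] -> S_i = -0.49*1.35^i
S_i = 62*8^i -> [62, 496, 3968, 31744, 253952]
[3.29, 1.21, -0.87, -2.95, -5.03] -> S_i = 3.29 + -2.08*i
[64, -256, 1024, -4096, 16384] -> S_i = 64*-4^i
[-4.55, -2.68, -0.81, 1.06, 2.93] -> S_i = -4.55 + 1.87*i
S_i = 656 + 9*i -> [656, 665, 674, 683, 692]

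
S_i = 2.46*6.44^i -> [2.46, 15.84, 102.03, 657.04, 4231.35]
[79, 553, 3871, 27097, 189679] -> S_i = 79*7^i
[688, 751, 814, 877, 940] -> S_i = 688 + 63*i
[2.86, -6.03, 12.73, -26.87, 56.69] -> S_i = 2.86*(-2.11)^i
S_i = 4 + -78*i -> [4, -74, -152, -230, -308]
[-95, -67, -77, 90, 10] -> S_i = Random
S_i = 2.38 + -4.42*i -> [2.38, -2.04, -6.46, -10.88, -15.3]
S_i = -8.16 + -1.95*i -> [-8.16, -10.11, -12.06, -14.01, -15.96]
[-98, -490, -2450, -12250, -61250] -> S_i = -98*5^i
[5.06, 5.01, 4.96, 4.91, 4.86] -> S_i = 5.06 + -0.05*i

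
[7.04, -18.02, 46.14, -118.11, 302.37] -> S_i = 7.04*(-2.56)^i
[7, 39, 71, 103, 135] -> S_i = 7 + 32*i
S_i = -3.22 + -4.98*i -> [-3.22, -8.2, -13.18, -18.16, -23.14]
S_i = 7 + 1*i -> [7, 8, 9, 10, 11]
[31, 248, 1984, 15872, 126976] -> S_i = 31*8^i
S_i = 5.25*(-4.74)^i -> [5.25, -24.88, 117.95, -559.11, 2650.16]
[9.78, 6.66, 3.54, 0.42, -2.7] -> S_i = 9.78 + -3.12*i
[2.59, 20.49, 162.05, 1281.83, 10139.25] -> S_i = 2.59*7.91^i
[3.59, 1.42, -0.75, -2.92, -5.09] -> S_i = 3.59 + -2.17*i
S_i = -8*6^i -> [-8, -48, -288, -1728, -10368]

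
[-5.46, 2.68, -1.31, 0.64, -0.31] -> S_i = -5.46*(-0.49)^i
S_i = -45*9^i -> [-45, -405, -3645, -32805, -295245]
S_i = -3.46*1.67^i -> [-3.46, -5.78, -9.65, -16.11, -26.91]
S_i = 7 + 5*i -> [7, 12, 17, 22, 27]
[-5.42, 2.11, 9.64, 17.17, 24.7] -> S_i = -5.42 + 7.53*i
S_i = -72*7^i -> [-72, -504, -3528, -24696, -172872]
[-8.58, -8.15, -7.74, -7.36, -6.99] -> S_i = -8.58*0.95^i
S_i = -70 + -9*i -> [-70, -79, -88, -97, -106]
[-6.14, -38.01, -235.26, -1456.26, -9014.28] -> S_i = -6.14*6.19^i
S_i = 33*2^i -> [33, 66, 132, 264, 528]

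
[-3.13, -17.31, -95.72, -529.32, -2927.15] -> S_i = -3.13*5.53^i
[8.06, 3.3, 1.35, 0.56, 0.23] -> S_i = 8.06*0.41^i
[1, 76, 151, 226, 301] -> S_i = 1 + 75*i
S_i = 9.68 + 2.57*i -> [9.68, 12.25, 14.82, 17.39, 19.96]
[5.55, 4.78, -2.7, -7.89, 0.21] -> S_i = Random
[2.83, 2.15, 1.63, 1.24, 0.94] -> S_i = 2.83*0.76^i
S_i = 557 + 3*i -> [557, 560, 563, 566, 569]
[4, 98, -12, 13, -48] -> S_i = Random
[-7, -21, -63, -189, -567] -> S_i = -7*3^i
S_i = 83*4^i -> [83, 332, 1328, 5312, 21248]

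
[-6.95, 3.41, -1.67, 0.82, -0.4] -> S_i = -6.95*(-0.49)^i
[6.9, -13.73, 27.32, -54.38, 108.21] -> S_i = 6.90*(-1.99)^i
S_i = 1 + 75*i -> [1, 76, 151, 226, 301]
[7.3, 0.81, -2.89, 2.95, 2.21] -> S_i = Random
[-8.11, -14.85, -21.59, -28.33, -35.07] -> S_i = -8.11 + -6.74*i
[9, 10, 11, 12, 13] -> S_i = 9 + 1*i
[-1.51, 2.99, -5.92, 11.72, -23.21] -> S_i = -1.51*(-1.98)^i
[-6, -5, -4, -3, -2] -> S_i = -6 + 1*i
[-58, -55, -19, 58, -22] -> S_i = Random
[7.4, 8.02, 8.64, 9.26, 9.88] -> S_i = 7.40 + 0.62*i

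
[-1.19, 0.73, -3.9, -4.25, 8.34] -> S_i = Random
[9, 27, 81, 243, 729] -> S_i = 9*3^i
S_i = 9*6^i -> [9, 54, 324, 1944, 11664]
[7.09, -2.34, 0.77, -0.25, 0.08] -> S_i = 7.09*(-0.33)^i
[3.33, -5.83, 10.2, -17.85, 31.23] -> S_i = 3.33*(-1.75)^i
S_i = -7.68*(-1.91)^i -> [-7.68, 14.67, -28.02, 53.51, -102.21]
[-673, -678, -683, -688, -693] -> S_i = -673 + -5*i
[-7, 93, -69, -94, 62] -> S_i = Random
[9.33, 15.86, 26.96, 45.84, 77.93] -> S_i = 9.33*1.70^i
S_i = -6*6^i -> [-6, -36, -216, -1296, -7776]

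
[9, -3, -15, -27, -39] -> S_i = 9 + -12*i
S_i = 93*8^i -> [93, 744, 5952, 47616, 380928]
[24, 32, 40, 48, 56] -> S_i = 24 + 8*i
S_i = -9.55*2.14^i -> [-9.55, -20.44, -43.74, -93.59, -200.29]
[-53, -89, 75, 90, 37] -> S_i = Random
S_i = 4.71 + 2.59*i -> [4.71, 7.3, 9.89, 12.48, 15.07]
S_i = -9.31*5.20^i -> [-9.31, -48.41, -251.74, -1309.06, -6807.11]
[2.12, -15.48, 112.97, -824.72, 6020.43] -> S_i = 2.12*(-7.30)^i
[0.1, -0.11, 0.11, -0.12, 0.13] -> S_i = 0.10*(-1.07)^i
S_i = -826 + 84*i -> [-826, -742, -658, -574, -490]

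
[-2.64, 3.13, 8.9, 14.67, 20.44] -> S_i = -2.64 + 5.77*i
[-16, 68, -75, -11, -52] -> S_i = Random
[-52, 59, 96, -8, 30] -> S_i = Random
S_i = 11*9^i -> [11, 99, 891, 8019, 72171]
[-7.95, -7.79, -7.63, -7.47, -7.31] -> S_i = -7.95 + 0.16*i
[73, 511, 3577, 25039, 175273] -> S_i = 73*7^i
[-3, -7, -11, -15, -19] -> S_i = -3 + -4*i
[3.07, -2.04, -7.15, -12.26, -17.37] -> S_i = 3.07 + -5.11*i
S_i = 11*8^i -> [11, 88, 704, 5632, 45056]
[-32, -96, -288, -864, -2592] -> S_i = -32*3^i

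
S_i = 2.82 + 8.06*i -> [2.82, 10.88, 18.94, 27.0, 35.06]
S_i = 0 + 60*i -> [0, 60, 120, 180, 240]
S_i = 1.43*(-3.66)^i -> [1.43, -5.23, 19.16, -70.11, 256.6]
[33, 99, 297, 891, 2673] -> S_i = 33*3^i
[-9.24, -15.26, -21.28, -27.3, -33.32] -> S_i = -9.24 + -6.02*i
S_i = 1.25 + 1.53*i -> [1.25, 2.78, 4.31, 5.84, 7.37]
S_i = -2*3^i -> [-2, -6, -18, -54, -162]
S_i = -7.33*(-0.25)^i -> [-7.33, 1.83, -0.46, 0.11, -0.03]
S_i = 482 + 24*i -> [482, 506, 530, 554, 578]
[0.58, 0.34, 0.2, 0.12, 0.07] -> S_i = 0.58*0.59^i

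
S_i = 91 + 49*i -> [91, 140, 189, 238, 287]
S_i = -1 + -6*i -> [-1, -7, -13, -19, -25]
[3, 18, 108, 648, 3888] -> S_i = 3*6^i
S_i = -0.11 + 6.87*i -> [-0.11, 6.76, 13.63, 20.5, 27.37]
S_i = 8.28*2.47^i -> [8.28, 20.45, 50.52, 124.77, 308.19]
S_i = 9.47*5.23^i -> [9.47, 49.53, 259.03, 1354.74, 7085.28]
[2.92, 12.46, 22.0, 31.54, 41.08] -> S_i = 2.92 + 9.54*i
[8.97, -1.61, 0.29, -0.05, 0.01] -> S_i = 8.97*(-0.18)^i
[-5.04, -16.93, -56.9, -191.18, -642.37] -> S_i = -5.04*3.36^i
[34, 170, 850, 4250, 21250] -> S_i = 34*5^i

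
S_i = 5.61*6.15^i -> [5.61, 34.5, 212.18, 1304.93, 8025.34]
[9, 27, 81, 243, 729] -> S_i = 9*3^i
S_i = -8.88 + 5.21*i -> [-8.88, -3.67, 1.54, 6.75, 11.96]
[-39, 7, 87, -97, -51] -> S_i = Random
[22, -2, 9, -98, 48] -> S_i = Random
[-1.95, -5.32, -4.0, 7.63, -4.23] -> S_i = Random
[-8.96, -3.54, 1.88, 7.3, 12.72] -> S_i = -8.96 + 5.42*i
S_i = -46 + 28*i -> [-46, -18, 10, 38, 66]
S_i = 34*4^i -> [34, 136, 544, 2176, 8704]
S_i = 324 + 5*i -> [324, 329, 334, 339, 344]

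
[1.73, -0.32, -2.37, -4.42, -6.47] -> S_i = 1.73 + -2.05*i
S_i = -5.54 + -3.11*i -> [-5.54, -8.65, -11.76, -14.87, -17.98]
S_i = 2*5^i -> [2, 10, 50, 250, 1250]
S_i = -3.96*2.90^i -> [-3.96, -11.48, -33.3, -96.58, -280.08]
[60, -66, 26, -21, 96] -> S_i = Random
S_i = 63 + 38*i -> [63, 101, 139, 177, 215]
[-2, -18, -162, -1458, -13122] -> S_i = -2*9^i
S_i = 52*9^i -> [52, 468, 4212, 37908, 341172]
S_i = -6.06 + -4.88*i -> [-6.06, -10.94, -15.82, -20.7, -25.58]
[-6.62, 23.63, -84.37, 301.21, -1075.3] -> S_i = -6.62*(-3.57)^i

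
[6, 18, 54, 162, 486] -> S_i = 6*3^i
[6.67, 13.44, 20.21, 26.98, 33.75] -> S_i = 6.67 + 6.77*i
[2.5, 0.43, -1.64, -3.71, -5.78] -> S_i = 2.50 + -2.07*i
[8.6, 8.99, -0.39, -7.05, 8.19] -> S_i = Random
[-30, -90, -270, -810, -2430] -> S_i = -30*3^i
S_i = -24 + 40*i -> [-24, 16, 56, 96, 136]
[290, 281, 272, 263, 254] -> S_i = 290 + -9*i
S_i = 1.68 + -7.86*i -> [1.68, -6.18, -14.04, -21.9, -29.76]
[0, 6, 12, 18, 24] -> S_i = 0 + 6*i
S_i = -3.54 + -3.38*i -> [-3.54, -6.92, -10.3, -13.68, -17.06]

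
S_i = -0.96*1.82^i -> [-0.96, -1.75, -3.18, -5.79, -10.53]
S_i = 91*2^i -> [91, 182, 364, 728, 1456]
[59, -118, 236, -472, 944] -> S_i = 59*-2^i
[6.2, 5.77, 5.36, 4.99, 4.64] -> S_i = 6.20*0.93^i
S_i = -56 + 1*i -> [-56, -55, -54, -53, -52]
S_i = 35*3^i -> [35, 105, 315, 945, 2835]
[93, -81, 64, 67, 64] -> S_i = Random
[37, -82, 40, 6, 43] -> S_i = Random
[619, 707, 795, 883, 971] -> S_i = 619 + 88*i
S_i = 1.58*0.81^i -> [1.58, 1.28, 1.04, 0.84, 0.68]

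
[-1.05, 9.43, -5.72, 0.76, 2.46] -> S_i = Random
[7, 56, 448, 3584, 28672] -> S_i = 7*8^i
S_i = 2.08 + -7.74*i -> [2.08, -5.66, -13.4, -21.14, -28.88]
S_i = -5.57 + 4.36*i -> [-5.57, -1.21, 3.15, 7.51, 11.87]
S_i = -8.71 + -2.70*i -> [-8.71, -11.41, -14.11, -16.81, -19.51]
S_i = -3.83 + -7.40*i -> [-3.83, -11.23, -18.63, -26.03, -33.43]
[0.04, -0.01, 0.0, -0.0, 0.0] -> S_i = 0.04*(-0.23)^i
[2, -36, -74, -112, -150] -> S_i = 2 + -38*i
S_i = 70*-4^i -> [70, -280, 1120, -4480, 17920]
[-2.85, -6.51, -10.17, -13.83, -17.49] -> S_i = -2.85 + -3.66*i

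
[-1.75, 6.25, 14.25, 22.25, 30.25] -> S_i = -1.75 + 8.00*i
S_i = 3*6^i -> [3, 18, 108, 648, 3888]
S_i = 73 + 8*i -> [73, 81, 89, 97, 105]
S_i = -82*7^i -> [-82, -574, -4018, -28126, -196882]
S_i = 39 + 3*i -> [39, 42, 45, 48, 51]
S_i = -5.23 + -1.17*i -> [-5.23, -6.4, -7.57, -8.74, -9.91]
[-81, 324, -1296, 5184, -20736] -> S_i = -81*-4^i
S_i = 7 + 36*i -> [7, 43, 79, 115, 151]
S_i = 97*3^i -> [97, 291, 873, 2619, 7857]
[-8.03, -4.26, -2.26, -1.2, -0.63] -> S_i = -8.03*0.53^i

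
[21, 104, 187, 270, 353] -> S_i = 21 + 83*i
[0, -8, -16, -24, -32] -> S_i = 0 + -8*i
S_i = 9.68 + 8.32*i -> [9.68, 18.0, 26.32, 34.64, 42.96]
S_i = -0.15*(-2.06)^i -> [-0.15, 0.31, -0.64, 1.31, -2.7]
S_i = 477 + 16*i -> [477, 493, 509, 525, 541]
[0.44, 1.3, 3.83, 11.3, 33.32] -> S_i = 0.44*2.95^i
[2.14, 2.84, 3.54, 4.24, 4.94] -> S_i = 2.14 + 0.70*i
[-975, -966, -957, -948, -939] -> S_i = -975 + 9*i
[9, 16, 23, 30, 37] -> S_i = 9 + 7*i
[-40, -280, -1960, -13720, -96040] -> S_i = -40*7^i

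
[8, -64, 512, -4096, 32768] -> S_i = 8*-8^i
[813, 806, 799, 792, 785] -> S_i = 813 + -7*i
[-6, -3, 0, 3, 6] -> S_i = -6 + 3*i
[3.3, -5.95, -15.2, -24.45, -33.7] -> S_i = 3.30 + -9.25*i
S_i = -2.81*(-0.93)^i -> [-2.81, 2.61, -2.43, 2.26, -2.1]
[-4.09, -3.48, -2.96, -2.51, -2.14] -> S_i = -4.09*0.85^i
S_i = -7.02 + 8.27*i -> [-7.02, 1.25, 9.52, 17.79, 26.06]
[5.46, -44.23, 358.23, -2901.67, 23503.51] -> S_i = 5.46*(-8.10)^i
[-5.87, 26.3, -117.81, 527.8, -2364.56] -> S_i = -5.87*(-4.48)^i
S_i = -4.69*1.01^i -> [-4.69, -4.74, -4.78, -4.83, -4.88]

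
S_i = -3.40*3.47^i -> [-3.4, -11.8, -40.94, -142.06, -492.94]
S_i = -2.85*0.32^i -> [-2.85, -0.91, -0.29, -0.09, -0.03]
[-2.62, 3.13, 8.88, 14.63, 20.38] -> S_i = -2.62 + 5.75*i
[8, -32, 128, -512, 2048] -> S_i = 8*-4^i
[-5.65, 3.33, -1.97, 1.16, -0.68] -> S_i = -5.65*(-0.59)^i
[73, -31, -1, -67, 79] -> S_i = Random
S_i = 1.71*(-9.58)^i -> [1.71, -16.38, 156.94, -1503.46, 14403.17]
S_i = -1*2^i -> [-1, -2, -4, -8, -16]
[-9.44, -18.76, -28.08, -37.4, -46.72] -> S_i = -9.44 + -9.32*i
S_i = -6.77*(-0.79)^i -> [-6.77, 5.35, -4.23, 3.34, -2.64]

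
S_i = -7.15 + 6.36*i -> [-7.15, -0.79, 5.57, 11.93, 18.29]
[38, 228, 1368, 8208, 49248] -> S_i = 38*6^i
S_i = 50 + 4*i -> [50, 54, 58, 62, 66]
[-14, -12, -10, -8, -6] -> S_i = -14 + 2*i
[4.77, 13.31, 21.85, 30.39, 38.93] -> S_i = 4.77 + 8.54*i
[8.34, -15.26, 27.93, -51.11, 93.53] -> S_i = 8.34*(-1.83)^i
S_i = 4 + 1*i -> [4, 5, 6, 7, 8]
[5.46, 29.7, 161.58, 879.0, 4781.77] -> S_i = 5.46*5.44^i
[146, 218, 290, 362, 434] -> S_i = 146 + 72*i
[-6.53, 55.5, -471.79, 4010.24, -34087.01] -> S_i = -6.53*(-8.50)^i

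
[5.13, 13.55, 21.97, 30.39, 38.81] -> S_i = 5.13 + 8.42*i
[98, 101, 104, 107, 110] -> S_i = 98 + 3*i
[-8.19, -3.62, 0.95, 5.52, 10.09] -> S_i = -8.19 + 4.57*i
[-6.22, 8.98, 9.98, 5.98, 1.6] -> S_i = Random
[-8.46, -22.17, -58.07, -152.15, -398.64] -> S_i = -8.46*2.62^i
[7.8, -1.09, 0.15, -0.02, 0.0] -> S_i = 7.80*(-0.14)^i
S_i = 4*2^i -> [4, 8, 16, 32, 64]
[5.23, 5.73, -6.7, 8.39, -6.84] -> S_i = Random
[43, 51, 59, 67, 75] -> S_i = 43 + 8*i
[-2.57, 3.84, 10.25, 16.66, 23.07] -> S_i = -2.57 + 6.41*i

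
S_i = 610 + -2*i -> [610, 608, 606, 604, 602]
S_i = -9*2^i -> [-9, -18, -36, -72, -144]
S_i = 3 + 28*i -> [3, 31, 59, 87, 115]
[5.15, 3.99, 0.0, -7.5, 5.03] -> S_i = Random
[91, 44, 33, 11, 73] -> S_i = Random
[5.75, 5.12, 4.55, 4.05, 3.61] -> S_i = 5.75*0.89^i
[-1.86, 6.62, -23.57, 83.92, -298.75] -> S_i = -1.86*(-3.56)^i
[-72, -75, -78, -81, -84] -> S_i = -72 + -3*i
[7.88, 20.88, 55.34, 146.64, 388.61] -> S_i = 7.88*2.65^i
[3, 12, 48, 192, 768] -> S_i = 3*4^i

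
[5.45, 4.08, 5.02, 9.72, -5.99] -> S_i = Random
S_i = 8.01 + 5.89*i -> [8.01, 13.9, 19.79, 25.68, 31.57]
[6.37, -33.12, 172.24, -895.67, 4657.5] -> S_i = 6.37*(-5.20)^i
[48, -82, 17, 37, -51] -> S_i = Random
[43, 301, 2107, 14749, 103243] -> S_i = 43*7^i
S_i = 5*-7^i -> [5, -35, 245, -1715, 12005]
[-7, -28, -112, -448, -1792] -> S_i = -7*4^i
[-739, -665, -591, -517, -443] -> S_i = -739 + 74*i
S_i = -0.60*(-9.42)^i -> [-0.6, 5.65, -53.24, 501.54, -4724.49]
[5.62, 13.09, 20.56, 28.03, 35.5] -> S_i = 5.62 + 7.47*i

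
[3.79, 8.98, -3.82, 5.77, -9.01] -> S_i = Random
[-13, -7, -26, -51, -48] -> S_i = Random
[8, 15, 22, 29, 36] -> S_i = 8 + 7*i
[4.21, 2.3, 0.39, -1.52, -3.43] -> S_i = 4.21 + -1.91*i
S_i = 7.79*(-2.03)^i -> [7.79, -15.81, 32.1, -65.17, 132.29]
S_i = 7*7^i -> [7, 49, 343, 2401, 16807]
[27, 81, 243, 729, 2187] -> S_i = 27*3^i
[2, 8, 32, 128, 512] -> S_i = 2*4^i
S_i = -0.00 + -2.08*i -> [-0.0, -2.08, -4.16, -6.24, -8.32]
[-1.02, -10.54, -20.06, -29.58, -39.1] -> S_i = -1.02 + -9.52*i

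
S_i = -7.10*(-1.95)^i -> [-7.1, 13.84, -27.0, 52.65, -102.66]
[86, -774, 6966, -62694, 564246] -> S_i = 86*-9^i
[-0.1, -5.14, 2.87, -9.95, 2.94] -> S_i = Random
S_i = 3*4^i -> [3, 12, 48, 192, 768]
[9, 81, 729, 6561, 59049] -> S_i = 9*9^i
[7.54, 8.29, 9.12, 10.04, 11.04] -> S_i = 7.54*1.10^i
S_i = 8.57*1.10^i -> [8.57, 9.43, 10.37, 11.41, 12.55]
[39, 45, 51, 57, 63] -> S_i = 39 + 6*i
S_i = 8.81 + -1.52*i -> [8.81, 7.29, 5.77, 4.25, 2.73]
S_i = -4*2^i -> [-4, -8, -16, -32, -64]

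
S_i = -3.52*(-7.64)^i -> [-3.52, 26.89, -205.46, 1569.72, -11992.68]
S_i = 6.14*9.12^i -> [6.14, 56.0, 510.69, 4657.5, 42476.4]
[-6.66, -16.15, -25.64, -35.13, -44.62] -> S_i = -6.66 + -9.49*i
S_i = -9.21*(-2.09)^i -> [-9.21, 19.25, -40.23, 84.08, -175.73]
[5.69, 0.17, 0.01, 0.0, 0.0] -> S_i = 5.69*0.03^i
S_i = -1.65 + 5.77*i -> [-1.65, 4.12, 9.89, 15.66, 21.43]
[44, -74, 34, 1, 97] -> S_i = Random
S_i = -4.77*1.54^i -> [-4.77, -7.35, -11.31, -17.42, -26.83]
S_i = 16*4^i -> [16, 64, 256, 1024, 4096]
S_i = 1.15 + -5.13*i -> [1.15, -3.98, -9.11, -14.24, -19.37]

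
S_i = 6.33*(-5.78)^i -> [6.33, -36.59, 211.48, -1222.33, 7065.05]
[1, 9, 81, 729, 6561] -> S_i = 1*9^i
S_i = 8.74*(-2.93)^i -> [8.74, -25.61, 75.03, -219.84, 644.14]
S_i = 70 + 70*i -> [70, 140, 210, 280, 350]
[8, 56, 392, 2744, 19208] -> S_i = 8*7^i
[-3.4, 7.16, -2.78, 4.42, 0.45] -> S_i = Random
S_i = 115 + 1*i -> [115, 116, 117, 118, 119]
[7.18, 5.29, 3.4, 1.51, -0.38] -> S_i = 7.18 + -1.89*i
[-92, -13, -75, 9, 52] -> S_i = Random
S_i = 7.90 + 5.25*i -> [7.9, 13.15, 18.4, 23.65, 28.9]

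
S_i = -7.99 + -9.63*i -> [-7.99, -17.62, -27.25, -36.88, -46.51]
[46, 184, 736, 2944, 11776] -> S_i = 46*4^i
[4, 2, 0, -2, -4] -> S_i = 4 + -2*i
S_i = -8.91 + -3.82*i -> [-8.91, -12.73, -16.55, -20.37, -24.19]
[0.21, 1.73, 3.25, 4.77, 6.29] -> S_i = 0.21 + 1.52*i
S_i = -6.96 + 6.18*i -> [-6.96, -0.78, 5.4, 11.58, 17.76]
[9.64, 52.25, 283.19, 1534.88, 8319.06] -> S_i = 9.64*5.42^i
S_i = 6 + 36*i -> [6, 42, 78, 114, 150]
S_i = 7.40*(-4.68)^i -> [7.4, -34.63, 162.08, -758.52, 3549.89]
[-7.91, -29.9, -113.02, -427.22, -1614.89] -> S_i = -7.91*3.78^i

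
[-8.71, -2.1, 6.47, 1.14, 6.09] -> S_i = Random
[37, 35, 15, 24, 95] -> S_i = Random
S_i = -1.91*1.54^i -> [-1.91, -2.94, -4.53, -6.98, -10.74]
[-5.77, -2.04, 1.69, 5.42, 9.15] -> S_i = -5.77 + 3.73*i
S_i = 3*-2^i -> [3, -6, 12, -24, 48]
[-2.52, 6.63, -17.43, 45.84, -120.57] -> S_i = -2.52*(-2.63)^i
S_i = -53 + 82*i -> [-53, 29, 111, 193, 275]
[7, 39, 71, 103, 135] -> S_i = 7 + 32*i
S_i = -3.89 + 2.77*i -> [-3.89, -1.12, 1.65, 4.42, 7.19]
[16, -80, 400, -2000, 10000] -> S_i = 16*-5^i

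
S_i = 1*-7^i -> [1, -7, 49, -343, 2401]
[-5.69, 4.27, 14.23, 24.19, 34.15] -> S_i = -5.69 + 9.96*i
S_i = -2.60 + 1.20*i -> [-2.6, -1.4, -0.2, 1.0, 2.2]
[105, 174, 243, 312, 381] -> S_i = 105 + 69*i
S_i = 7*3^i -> [7, 21, 63, 189, 567]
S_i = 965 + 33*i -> [965, 998, 1031, 1064, 1097]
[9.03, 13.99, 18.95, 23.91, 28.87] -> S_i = 9.03 + 4.96*i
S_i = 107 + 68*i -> [107, 175, 243, 311, 379]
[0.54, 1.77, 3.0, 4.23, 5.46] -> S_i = 0.54 + 1.23*i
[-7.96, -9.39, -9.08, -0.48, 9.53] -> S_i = Random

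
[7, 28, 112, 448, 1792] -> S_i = 7*4^i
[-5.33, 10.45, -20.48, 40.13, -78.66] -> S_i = -5.33*(-1.96)^i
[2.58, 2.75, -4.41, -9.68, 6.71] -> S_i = Random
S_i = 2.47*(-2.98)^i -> [2.47, -7.36, 21.93, -65.37, 194.79]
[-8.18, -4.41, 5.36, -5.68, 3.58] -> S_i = Random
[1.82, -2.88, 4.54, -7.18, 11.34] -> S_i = 1.82*(-1.58)^i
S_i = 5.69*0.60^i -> [5.69, 3.41, 2.05, 1.23, 0.74]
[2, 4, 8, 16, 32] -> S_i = 2*2^i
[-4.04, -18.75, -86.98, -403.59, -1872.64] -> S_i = -4.04*4.64^i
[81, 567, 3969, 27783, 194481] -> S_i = 81*7^i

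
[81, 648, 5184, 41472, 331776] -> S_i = 81*8^i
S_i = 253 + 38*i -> [253, 291, 329, 367, 405]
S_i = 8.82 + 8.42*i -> [8.82, 17.24, 25.66, 34.08, 42.5]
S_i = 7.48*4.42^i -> [7.48, 33.06, 146.13, 645.9, 2854.9]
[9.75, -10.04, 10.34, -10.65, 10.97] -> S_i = 9.75*(-1.03)^i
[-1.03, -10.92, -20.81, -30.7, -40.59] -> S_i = -1.03 + -9.89*i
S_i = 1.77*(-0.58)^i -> [1.77, -1.03, 0.6, -0.35, 0.2]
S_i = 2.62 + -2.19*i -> [2.62, 0.43, -1.76, -3.95, -6.14]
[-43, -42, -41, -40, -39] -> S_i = -43 + 1*i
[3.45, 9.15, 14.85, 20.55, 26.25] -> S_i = 3.45 + 5.70*i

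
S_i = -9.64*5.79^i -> [-9.64, -55.82, -323.17, -1871.17, -10834.06]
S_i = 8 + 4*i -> [8, 12, 16, 20, 24]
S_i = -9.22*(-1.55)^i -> [-9.22, 14.29, -22.15, 34.33, -53.22]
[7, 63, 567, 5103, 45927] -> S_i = 7*9^i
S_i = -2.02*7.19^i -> [-2.02, -14.52, -104.43, -750.82, -5398.42]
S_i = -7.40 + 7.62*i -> [-7.4, 0.22, 7.84, 15.46, 23.08]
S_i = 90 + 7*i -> [90, 97, 104, 111, 118]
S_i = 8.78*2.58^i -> [8.78, 22.65, 58.44, 150.78, 389.02]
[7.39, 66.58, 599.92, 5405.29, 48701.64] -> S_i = 7.39*9.01^i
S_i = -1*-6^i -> [-1, 6, -36, 216, -1296]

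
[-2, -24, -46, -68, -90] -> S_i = -2 + -22*i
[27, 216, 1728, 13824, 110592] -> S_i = 27*8^i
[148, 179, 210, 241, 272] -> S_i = 148 + 31*i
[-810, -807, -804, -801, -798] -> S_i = -810 + 3*i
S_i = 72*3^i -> [72, 216, 648, 1944, 5832]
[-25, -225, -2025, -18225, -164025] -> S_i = -25*9^i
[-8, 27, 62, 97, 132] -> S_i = -8 + 35*i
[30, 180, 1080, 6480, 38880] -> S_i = 30*6^i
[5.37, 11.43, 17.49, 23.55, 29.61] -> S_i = 5.37 + 6.06*i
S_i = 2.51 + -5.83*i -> [2.51, -3.32, -9.15, -14.98, -20.81]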